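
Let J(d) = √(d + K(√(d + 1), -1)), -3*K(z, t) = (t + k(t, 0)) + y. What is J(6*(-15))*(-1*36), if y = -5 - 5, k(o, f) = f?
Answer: -12*I*√777 ≈ -334.5*I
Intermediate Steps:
y = -10
K(z, t) = 10/3 - t/3 (K(z, t) = -((t + 0) - 10)/3 = -(t - 10)/3 = -(-10 + t)/3 = 10/3 - t/3)
J(d) = √(11/3 + d) (J(d) = √(d + (10/3 - ⅓*(-1))) = √(d + (10/3 + ⅓)) = √(d + 11/3) = √(11/3 + d))
J(6*(-15))*(-1*36) = (√(33 + 9*(6*(-15)))/3)*(-1*36) = (√(33 + 9*(-90))/3)*(-36) = (√(33 - 810)/3)*(-36) = (√(-777)/3)*(-36) = ((I*√777)/3)*(-36) = (I*√777/3)*(-36) = -12*I*√777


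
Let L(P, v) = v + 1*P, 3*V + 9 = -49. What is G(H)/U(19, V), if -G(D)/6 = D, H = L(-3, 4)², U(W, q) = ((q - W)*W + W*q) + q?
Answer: 6/1115 ≈ 0.0053812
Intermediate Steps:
V = -58/3 (V = -3 + (⅓)*(-49) = -3 - 49/3 = -58/3 ≈ -19.333)
U(W, q) = q + W*q + W*(q - W) (U(W, q) = (W*(q - W) + W*q) + q = (W*q + W*(q - W)) + q = q + W*q + W*(q - W))
L(P, v) = P + v (L(P, v) = v + P = P + v)
H = 1 (H = (-3 + 4)² = 1² = 1)
G(D) = -6*D
G(H)/U(19, V) = (-6*1)/(-58/3 - 1*19² + 2*19*(-58/3)) = -6/(-58/3 - 1*361 - 2204/3) = -6/(-58/3 - 361 - 2204/3) = -6/(-1115) = -6*(-1/1115) = 6/1115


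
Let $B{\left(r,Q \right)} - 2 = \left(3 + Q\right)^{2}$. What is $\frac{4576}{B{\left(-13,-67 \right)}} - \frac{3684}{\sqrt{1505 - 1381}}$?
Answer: $\frac{2288}{2049} - \frac{1842 \sqrt{31}}{31} \approx -329.72$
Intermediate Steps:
$B{\left(r,Q \right)} = 2 + \left(3 + Q\right)^{2}$
$\frac{4576}{B{\left(-13,-67 \right)}} - \frac{3684}{\sqrt{1505 - 1381}} = \frac{4576}{2 + \left(3 - 67\right)^{2}} - \frac{3684}{\sqrt{1505 - 1381}} = \frac{4576}{2 + \left(-64\right)^{2}} - \frac{3684}{\sqrt{124}} = \frac{4576}{2 + 4096} - \frac{3684}{2 \sqrt{31}} = \frac{4576}{4098} - 3684 \frac{\sqrt{31}}{62} = 4576 \cdot \frac{1}{4098} - \frac{1842 \sqrt{31}}{31} = \frac{2288}{2049} - \frac{1842 \sqrt{31}}{31}$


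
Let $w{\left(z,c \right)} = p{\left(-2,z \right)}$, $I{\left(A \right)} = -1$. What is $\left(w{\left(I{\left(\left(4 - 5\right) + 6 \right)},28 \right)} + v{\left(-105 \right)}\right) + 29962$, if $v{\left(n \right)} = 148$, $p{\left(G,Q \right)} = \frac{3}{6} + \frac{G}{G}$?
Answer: $\frac{60223}{2} \approx 30112.0$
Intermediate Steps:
$p{\left(G,Q \right)} = \frac{3}{2}$ ($p{\left(G,Q \right)} = 3 \cdot \frac{1}{6} + 1 = \frac{1}{2} + 1 = \frac{3}{2}$)
$w{\left(z,c \right)} = \frac{3}{2}$
$\left(w{\left(I{\left(\left(4 - 5\right) + 6 \right)},28 \right)} + v{\left(-105 \right)}\right) + 29962 = \left(\frac{3}{2} + 148\right) + 29962 = \frac{299}{2} + 29962 = \frac{60223}{2}$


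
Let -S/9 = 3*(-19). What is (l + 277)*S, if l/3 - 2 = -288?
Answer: -298053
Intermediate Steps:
S = 513 (S = -27*(-19) = -9*(-57) = 513)
l = -858 (l = 6 + 3*(-288) = 6 - 864 = -858)
(l + 277)*S = (-858 + 277)*513 = -581*513 = -298053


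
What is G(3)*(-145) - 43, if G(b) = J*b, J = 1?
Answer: -478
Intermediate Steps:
G(b) = b (G(b) = 1*b = b)
G(3)*(-145) - 43 = 3*(-145) - 43 = -435 - 43 = -478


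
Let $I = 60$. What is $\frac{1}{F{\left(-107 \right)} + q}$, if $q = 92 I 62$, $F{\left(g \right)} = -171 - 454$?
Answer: $\frac{1}{341615} \approx 2.9273 \cdot 10^{-6}$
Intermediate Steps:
$F{\left(g \right)} = -625$ ($F{\left(g \right)} = -171 - 454 = -625$)
$q = 342240$ ($q = 92 \cdot 60 \cdot 62 = 5520 \cdot 62 = 342240$)
$\frac{1}{F{\left(-107 \right)} + q} = \frac{1}{-625 + 342240} = \frac{1}{341615}$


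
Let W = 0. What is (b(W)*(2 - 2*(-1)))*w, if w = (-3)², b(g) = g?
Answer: 0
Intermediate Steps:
w = 9
(b(W)*(2 - 2*(-1)))*w = (0*(2 - 2*(-1)))*9 = (0*(2 + 2))*9 = (0*4)*9 = 0*9 = 0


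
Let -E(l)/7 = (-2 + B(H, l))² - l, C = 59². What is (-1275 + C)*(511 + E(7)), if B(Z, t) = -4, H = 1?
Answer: 679448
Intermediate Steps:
C = 3481
E(l) = -252 + 7*l (E(l) = -7*((-2 - 4)² - l) = -7*((-6)² - l) = -7*(36 - l) = -252 + 7*l)
(-1275 + C)*(511 + E(7)) = (-1275 + 3481)*(511 + (-252 + 7*7)) = 2206*(511 + (-252 + 49)) = 2206*(511 - 203) = 2206*308 = 679448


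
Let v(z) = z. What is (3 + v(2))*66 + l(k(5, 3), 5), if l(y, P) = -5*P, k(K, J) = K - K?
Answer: 305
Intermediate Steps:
k(K, J) = 0 (k(K, J) = K - K = 0)
(3 + v(2))*66 + l(k(5, 3), 5) = (3 + 2)*66 - 5*5 = 5*66 - 25 = 330 - 25 = 305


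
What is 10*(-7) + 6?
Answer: -64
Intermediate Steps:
10*(-7) + 6 = -70 + 6 = -64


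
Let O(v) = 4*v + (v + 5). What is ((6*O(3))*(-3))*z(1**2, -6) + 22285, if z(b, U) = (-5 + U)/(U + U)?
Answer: 21955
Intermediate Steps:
O(v) = 5 + 5*v (O(v) = 4*v + (5 + v) = 5 + 5*v)
z(b, U) = (-5 + U)/(2*U) (z(b, U) = (-5 + U)/((2*U)) = (-5 + U)*(1/(2*U)) = (-5 + U)/(2*U))
((6*O(3))*(-3))*z(1**2, -6) + 22285 = ((6*(5 + 5*3))*(-3))*((1/2)*(-5 - 6)/(-6)) + 22285 = ((6*(5 + 15))*(-3))*((1/2)*(-1/6)*(-11)) + 22285 = ((6*20)*(-3))*(11/12) + 22285 = (120*(-3))*(11/12) + 22285 = -360*11/12 + 22285 = -330 + 22285 = 21955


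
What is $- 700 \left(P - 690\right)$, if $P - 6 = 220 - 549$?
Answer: $709100$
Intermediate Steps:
$P = -323$ ($P = 6 + \left(220 - 549\right) = 6 - 329 = -323$)
$- 700 \left(P - 690\right) = - 700 \left(-323 - 690\right) = \left(-700\right) \left(-1013\right) = 709100$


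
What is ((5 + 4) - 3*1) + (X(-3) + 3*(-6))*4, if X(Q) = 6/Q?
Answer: -74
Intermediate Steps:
((5 + 4) - 3*1) + (X(-3) + 3*(-6))*4 = ((5 + 4) - 3*1) + (6/(-3) + 3*(-6))*4 = (9 - 3) + (6*(-1/3) - 18)*4 = 6 + (-2 - 18)*4 = 6 - 20*4 = 6 - 80 = -74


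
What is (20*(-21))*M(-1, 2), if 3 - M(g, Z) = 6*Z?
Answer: 3780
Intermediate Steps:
M(g, Z) = 3 - 6*Z
(20*(-21))*M(-1, 2) = (20*(-21))*(3 - 6*2) = -420*(3 - 12) = -420*(-9) = 3780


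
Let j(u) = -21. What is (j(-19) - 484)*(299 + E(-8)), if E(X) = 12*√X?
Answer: -150995 - 12120*I*√2 ≈ -1.51e+5 - 17140.0*I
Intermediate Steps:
(j(-19) - 484)*(299 + E(-8)) = (-21 - 484)*(299 + 12*√(-8)) = -505*(299 + 12*(2*I*√2)) = -505*(299 + 24*I*√2) = -150995 - 12120*I*√2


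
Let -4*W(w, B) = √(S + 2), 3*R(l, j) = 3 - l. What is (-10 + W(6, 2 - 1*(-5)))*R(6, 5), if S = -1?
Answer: 41/4 ≈ 10.250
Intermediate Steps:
R(l, j) = 1 - l/3 (R(l, j) = (3 - l)/3 = 1 - l/3)
W(w, B) = -¼ (W(w, B) = -√(-1 + 2)/4 = -√1/4 = -¼*1 = -¼)
(-10 + W(6, 2 - 1*(-5)))*R(6, 5) = (-10 - ¼)*(1 - ⅓*6) = -41*(1 - 2)/4 = -41/4*(-1) = 41/4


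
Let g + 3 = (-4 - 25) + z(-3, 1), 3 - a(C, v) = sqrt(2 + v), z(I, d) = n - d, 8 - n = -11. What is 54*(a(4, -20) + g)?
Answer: -594 - 162*I*sqrt(2) ≈ -594.0 - 229.1*I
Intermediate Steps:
n = 19 (n = 8 - 1*(-11) = 8 + 11 = 19)
z(I, d) = 19 - d
a(C, v) = 3 - sqrt(2 + v)
g = -14 (g = -3 + ((-4 - 25) + (19 - 1*1)) = -3 + (-29 + (19 - 1)) = -3 + (-29 + 18) = -3 - 11 = -14)
54*(a(4, -20) + g) = 54*((3 - sqrt(2 - 20)) - 14) = 54*((3 - sqrt(-18)) - 14) = 54*((3 - 3*I*sqrt(2)) - 14) = 54*(-11 - 3*I*sqrt(2)) = -594 - 162*I*sqrt(2)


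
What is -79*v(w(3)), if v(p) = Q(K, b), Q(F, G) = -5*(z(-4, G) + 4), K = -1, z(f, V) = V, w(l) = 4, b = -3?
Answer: 395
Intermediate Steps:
Q(F, G) = -20 - 5*G (Q(F, G) = -5*(G + 4) = -5*(4 + G) = -20 - 5*G)
v(p) = -5 (v(p) = -20 - 5*(-3) = -20 + 15 = -5)
-79*v(w(3)) = -79*(-5) = 395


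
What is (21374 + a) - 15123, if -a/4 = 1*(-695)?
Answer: 9031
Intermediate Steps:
a = 2780 (a = -4*(-695) = 2780)
(21374 + a) - 15123 = (21374 + 2780) - 15123 = 24154 - 15123 = 9031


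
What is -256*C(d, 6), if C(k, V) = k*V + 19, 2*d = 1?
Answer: -5632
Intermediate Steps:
d = ½ (d = (½)*1 = ½ ≈ 0.50000)
C(k, V) = 19 + V*k (C(k, V) = V*k + 19 = 19 + V*k)
-256*C(d, 6) = -256*(19 + 6*(½)) = -256*(19 + 3) = -256*22 = -5632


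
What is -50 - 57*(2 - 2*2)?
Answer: 64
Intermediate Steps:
-50 - 57*(2 - 2*2) = -50 - 57*(2 - 4) = -50 - 57*(-2) = -50 + 114 = 64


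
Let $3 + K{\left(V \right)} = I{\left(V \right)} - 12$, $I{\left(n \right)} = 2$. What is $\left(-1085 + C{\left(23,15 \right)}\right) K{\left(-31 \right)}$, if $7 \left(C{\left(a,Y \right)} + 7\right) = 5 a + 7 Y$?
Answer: $\frac{96512}{7} \approx 13787.0$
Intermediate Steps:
$C{\left(a,Y \right)} = -7 + Y + \frac{5 a}{7}$ ($C{\left(a,Y \right)} = -7 + \frac{5 a + 7 Y}{7} = -7 + \left(Y + \frac{5 a}{7}\right) = -7 + Y + \frac{5 a}{7}$)
$K{\left(V \right)} = -13$ ($K{\left(V \right)} = -3 + \left(2 - 12\right) = -3 - 10 = -13$)
$\left(-1085 + C{\left(23,15 \right)}\right) K{\left(-31 \right)} = \left(-1085 + \left(-7 + 15 + \frac{5}{7} \cdot 23\right)\right) \left(-13\right) = \left(-1085 + \left(-7 + 15 + \frac{115}{7}\right)\right) \left(-13\right) = \left(-1085 + \frac{171}{7}\right) \left(-13\right) = \left(- \frac{7424}{7}\right) \left(-13\right) = \frac{96512}{7}$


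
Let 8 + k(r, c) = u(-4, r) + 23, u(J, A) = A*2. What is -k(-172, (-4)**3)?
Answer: 329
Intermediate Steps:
u(J, A) = 2*A
k(r, c) = 15 + 2*r (k(r, c) = -8 + (2*r + 23) = -8 + (23 + 2*r) = 15 + 2*r)
-k(-172, (-4)**3) = -(15 + 2*(-172)) = -(15 - 344) = -1*(-329) = 329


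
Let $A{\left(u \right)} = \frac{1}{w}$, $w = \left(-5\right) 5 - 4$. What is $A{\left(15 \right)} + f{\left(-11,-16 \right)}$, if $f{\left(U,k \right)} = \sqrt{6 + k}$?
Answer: $- \frac{1}{29} + i \sqrt{10} \approx -0.034483 + 3.1623 i$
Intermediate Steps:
$w = -29$ ($w = -25 - 4 = -29$)
$A{\left(u \right)} = - \frac{1}{29}$ ($A{\left(u \right)} = \frac{1}{-29} = - \frac{1}{29}$)
$A{\left(15 \right)} + f{\left(-11,-16 \right)} = - \frac{1}{29} + \sqrt{6 - 16} = - \frac{1}{29} + \sqrt{-10} = - \frac{1}{29} + i \sqrt{10}$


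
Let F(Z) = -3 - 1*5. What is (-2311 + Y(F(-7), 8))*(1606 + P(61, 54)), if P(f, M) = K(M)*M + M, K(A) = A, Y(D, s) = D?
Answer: -10611744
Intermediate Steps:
F(Z) = -8 (F(Z) = -3 - 5 = -8)
P(f, M) = M + M² (P(f, M) = M*M + M = M² + M = M + M²)
(-2311 + Y(F(-7), 8))*(1606 + P(61, 54)) = (-2311 - 8)*(1606 + 54*(1 + 54)) = -2319*(1606 + 54*55) = -2319*(1606 + 2970) = -2319*4576 = -10611744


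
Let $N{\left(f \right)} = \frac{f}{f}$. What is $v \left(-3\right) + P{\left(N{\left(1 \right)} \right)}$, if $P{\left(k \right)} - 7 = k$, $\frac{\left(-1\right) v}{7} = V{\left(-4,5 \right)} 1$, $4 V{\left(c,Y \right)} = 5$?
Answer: $\frac{137}{4} \approx 34.25$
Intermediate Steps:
$V{\left(c,Y \right)} = \frac{5}{4}$ ($V{\left(c,Y \right)} = \frac{1}{4} \cdot 5 = \frac{5}{4}$)
$v = - \frac{35}{4}$ ($v = - 7 \cdot \frac{5}{4} \cdot 1 = \left(-7\right) \frac{5}{4} = - \frac{35}{4} \approx -8.75$)
$N{\left(f \right)} = 1$
$P{\left(k \right)} = 7 + k$
$v \left(-3\right) + P{\left(N{\left(1 \right)} \right)} = \left(- \frac{35}{4}\right) \left(-3\right) + \left(7 + 1\right) = \frac{105}{4} + 8 = \frac{137}{4}$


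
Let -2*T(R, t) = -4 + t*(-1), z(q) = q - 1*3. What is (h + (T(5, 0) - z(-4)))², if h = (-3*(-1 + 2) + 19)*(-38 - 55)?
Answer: 2187441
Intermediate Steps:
z(q) = -3 + q (z(q) = q - 3 = -3 + q)
T(R, t) = 2 + t/2 (T(R, t) = -(-4 + t*(-1))/2 = -(-4 - t)/2 = 2 + t/2)
h = -1488 (h = (-3*1 + 19)*(-93) = (-3 + 19)*(-93) = 16*(-93) = -1488)
(h + (T(5, 0) - z(-4)))² = (-1488 + ((2 + (½)*0) - (-3 - 4)))² = (-1488 + ((2 + 0) - 1*(-7)))² = (-1488 + (2 + 7))² = (-1488 + 9)² = (-1479)² = 2187441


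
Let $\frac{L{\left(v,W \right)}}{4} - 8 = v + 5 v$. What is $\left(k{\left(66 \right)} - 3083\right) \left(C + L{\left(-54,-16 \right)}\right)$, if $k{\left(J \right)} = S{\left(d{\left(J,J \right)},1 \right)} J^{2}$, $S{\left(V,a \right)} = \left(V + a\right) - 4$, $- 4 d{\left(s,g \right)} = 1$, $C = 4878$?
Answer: $-62305360$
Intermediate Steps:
$d{\left(s,g \right)} = - \frac{1}{4}$ ($d{\left(s,g \right)} = \left(- \frac{1}{4}\right) 1 = - \frac{1}{4}$)
$S{\left(V,a \right)} = -4 + V + a$
$L{\left(v,W \right)} = 32 + 24 v$ ($L{\left(v,W \right)} = 32 + 4 \left(v + 5 v\right) = 32 + 4 \cdot 6 v = 32 + 24 v$)
$k{\left(J \right)} = - \frac{13 J^{2}}{4}$ ($k{\left(J \right)} = \left(-4 - \frac{1}{4} + 1\right) J^{2} = - \frac{13 J^{2}}{4}$)
$\left(k{\left(66 \right)} - 3083\right) \left(C + L{\left(-54,-16 \right)}\right) = \left(- \frac{13 \cdot 66^{2}}{4} - 3083\right) \left(4878 + \left(32 + 24 \left(-54\right)\right)\right) = \left(\left(- \frac{13}{4}\right) 4356 - 3083\right) \left(4878 + \left(32 - 1296\right)\right) = \left(-14157 - 3083\right) \left(4878 - 1264\right) = \left(-17240\right) 3614 = -62305360$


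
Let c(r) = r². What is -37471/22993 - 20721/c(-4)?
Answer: -477037489/367888 ≈ -1296.7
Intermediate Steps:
-37471/22993 - 20721/c(-4) = -37471/22993 - 20721/((-4)²) = -37471*1/22993 - 20721/16 = -37471/22993 - 20721*1/16 = -37471/22993 - 20721/16 = -477037489/367888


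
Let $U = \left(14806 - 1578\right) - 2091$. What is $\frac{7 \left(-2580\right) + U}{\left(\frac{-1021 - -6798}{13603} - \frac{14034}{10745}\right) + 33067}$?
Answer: $- \frac{1011894998905}{4833083928108} \approx -0.20937$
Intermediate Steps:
$U = 11137$ ($U = 13228 - 2091 = 11137$)
$\frac{7 \left(-2580\right) + U}{\left(\frac{-1021 - -6798}{13603} - \frac{14034}{10745}\right) + 33067} = \frac{7 \left(-2580\right) + 11137}{\left(\frac{-1021 - -6798}{13603} - \frac{14034}{10745}\right) + 33067} = \frac{-18060 + 11137}{\left(\left(-1021 + 6798\right) \frac{1}{13603} - \frac{14034}{10745}\right) + 33067} = - \frac{6923}{\left(5777 \cdot \frac{1}{13603} - \frac{14034}{10745}\right) + 33067} = - \frac{6923}{\left(\frac{5777}{13603} - \frac{14034}{10745}\right) + 33067} = - \frac{6923}{- \frac{128830637}{146164235} + 33067} = - \frac{6923}{\frac{4833083928108}{146164235}} = \left(-6923\right) \frac{146164235}{4833083928108} = - \frac{1011894998905}{4833083928108}$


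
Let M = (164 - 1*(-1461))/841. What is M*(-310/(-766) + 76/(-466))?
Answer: 35036625/75049999 ≈ 0.46684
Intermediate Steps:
M = 1625/841 (M = (164 + 1461)*(1/841) = 1625*(1/841) = 1625/841 ≈ 1.9322)
M*(-310/(-766) + 76/(-466)) = 1625*(-310/(-766) + 76/(-466))/841 = 1625*(-310*(-1/766) + 76*(-1/466))/841 = 1625*(155/383 - 38/233)/841 = (1625/841)*(21561/89239) = 35036625/75049999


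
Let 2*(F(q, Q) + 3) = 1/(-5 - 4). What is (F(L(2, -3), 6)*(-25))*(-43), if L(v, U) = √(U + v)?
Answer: -59125/18 ≈ -3284.7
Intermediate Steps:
F(q, Q) = -55/18 (F(q, Q) = -3 + 1/(2*(-5 - 4)) = -3 + (½)/(-9) = -3 + (½)*(-⅑) = -3 - 1/18 = -55/18)
(F(L(2, -3), 6)*(-25))*(-43) = -55/18*(-25)*(-43) = (1375/18)*(-43) = -59125/18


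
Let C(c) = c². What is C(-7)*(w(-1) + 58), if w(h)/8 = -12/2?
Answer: 490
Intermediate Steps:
w(h) = -48 (w(h) = 8*(-12/2) = 8*(-12*½) = 8*(-6) = -48)
C(-7)*(w(-1) + 58) = (-7)²*(-48 + 58) = 49*10 = 490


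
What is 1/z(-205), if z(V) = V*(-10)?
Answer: 1/2050 ≈ 0.00048780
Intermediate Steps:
z(V) = -10*V
1/z(-205) = 1/(-10*(-205)) = 1/2050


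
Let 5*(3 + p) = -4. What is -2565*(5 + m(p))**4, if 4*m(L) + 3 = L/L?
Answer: -16828965/16 ≈ -1.0518e+6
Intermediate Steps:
p = -19/5 (p = -3 + (1/5)*(-4) = -3 - 4/5 = -19/5 ≈ -3.8000)
m(L) = -1/2 (m(L) = -3/4 + (L/L)/4 = -3/4 + (1/4)*1 = -3/4 + 1/4 = -1/2)
-2565*(5 + m(p))**4 = -2565*(5 - 1/2)**4 = -2565*((9/2)**2)**2 = -2565*(81/4)**2 = -2565*6561/16 = -16828965/16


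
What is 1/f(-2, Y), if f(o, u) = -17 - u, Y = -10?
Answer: -1/7 ≈ -0.14286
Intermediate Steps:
1/f(-2, Y) = 1/(-17 - 1*(-10)) = 1/(-17 + 10) = 1/(-7) = -1/7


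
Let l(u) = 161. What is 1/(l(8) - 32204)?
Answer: -1/32043 ≈ -3.1208e-5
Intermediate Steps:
1/(l(8) - 32204) = 1/(161 - 32204) = 1/(-32043) = -1/32043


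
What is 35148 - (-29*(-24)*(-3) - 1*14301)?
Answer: 51537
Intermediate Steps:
35148 - (-29*(-24)*(-3) - 1*14301) = 35148 - (696*(-3) - 14301) = 35148 - (-2088 - 14301) = 35148 - 1*(-16389) = 35148 + 16389 = 51537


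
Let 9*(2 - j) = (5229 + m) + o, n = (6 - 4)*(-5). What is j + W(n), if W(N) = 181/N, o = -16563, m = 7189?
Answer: 40001/90 ≈ 444.46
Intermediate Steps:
n = -10 (n = 2*(-5) = -10)
j = 4163/9 (j = 2 - ((5229 + 7189) - 16563)/9 = 2 - (12418 - 16563)/9 = 2 - 1/9*(-4145) = 2 + 4145/9 = 4163/9 ≈ 462.56)
j + W(n) = 4163/9 + 181/(-10) = 4163/9 + 181*(-1/10) = 4163/9 - 181/10 = 40001/90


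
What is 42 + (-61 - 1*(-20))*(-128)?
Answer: 5290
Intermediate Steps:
42 + (-61 - 1*(-20))*(-128) = 42 + (-61 + 20)*(-128) = 42 - 41*(-128) = 42 + 5248 = 5290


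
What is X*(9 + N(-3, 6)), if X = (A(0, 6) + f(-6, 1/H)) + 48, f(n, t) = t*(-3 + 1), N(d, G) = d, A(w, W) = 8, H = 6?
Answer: 334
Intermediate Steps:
f(n, t) = -2*t (f(n, t) = t*(-2) = -2*t)
X = 167/3 (X = (8 - 2/6) + 48 = (8 - 2*1/6) + 48 = (8 - 1/3) + 48 = 23/3 + 48 = 167/3 ≈ 55.667)
X*(9 + N(-3, 6)) = 167*(9 - 3)/3 = (167/3)*6 = 334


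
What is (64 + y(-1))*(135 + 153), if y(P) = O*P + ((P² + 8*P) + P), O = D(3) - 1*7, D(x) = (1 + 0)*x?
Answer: 17280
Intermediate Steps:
D(x) = x (D(x) = 1*x = x)
O = -4 (O = 3 - 1*7 = 3 - 7 = -4)
y(P) = P² + 5*P (y(P) = -4*P + ((P² + 8*P) + P) = -4*P + (P² + 9*P) = P² + 5*P)
(64 + y(-1))*(135 + 153) = (64 - (5 - 1))*(135 + 153) = (64 - 1*4)*288 = (64 - 4)*288 = 60*288 = 17280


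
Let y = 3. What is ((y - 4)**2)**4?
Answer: 1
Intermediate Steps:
((y - 4)**2)**4 = ((3 - 4)**2)**4 = ((-1)**2)**4 = 1**4 = 1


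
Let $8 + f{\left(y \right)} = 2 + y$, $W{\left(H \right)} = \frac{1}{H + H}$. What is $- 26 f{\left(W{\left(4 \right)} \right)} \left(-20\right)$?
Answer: $-3055$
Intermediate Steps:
$W{\left(H \right)} = \frac{1}{2 H}$
$f{\left(y \right)} = -6 + y$ ($f{\left(y \right)} = -8 + \left(2 + y\right) = -6 + y$)
$- 26 f{\left(W{\left(4 \right)} \right)} \left(-20\right) = - 26 \left(-6 + \frac{1}{2 \cdot 4}\right) \left(-20\right) = - 26 \left(-6 + \frac{1}{2} \cdot \frac{1}{4}\right) \left(-20\right) = - 26 \left(-6 + \frac{1}{8}\right) \left(-20\right) = \left(-26\right) \left(- \frac{47}{8}\right) \left(-20\right) = \frac{611}{4} \left(-20\right) = -3055$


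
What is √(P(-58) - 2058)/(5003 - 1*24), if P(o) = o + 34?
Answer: I*√2082/4979 ≈ 0.0091643*I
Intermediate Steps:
P(o) = 34 + o
√(P(-58) - 2058)/(5003 - 1*24) = √((34 - 58) - 2058)/(5003 - 1*24) = √(-24 - 2058)/(5003 - 24) = √(-2082)/4979 = (I*√2082)*(1/4979) = I*√2082/4979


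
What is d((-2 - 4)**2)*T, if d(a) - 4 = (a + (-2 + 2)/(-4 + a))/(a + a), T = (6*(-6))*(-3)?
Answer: 486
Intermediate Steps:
T = 108 (T = -36*(-3) = 108)
d(a) = 9/2 (d(a) = 4 + (a + (-2 + 2)/(-4 + a))/(a + a) = 4 + (a + 0/(-4 + a))/((2*a)) = 4 + (a + 0)*(1/(2*a)) = 4 + a*(1/(2*a)) = 4 + 1/2 = 9/2)
d((-2 - 4)**2)*T = (9/2)*108 = 486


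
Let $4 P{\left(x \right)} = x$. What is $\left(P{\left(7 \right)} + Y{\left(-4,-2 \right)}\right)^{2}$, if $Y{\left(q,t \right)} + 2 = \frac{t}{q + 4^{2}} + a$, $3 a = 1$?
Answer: $\frac{1}{144} \approx 0.0069444$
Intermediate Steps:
$a = \frac{1}{3}$ ($a = \frac{1}{3} \cdot 1 = \frac{1}{3} \approx 0.33333$)
$P{\left(x \right)} = \frac{x}{4}$
$Y{\left(q,t \right)} = - \frac{5}{3} + \frac{t}{16 + q}$ ($Y{\left(q,t \right)} = -2 + \left(\frac{t}{q + 4^{2}} + \frac{1}{3}\right) = -2 + \left(\frac{t}{q + 16} + \frac{1}{3}\right) = -2 + \left(\frac{t}{16 + q} + \frac{1}{3}\right) = -2 + \left(\frac{1}{3} + \frac{t}{16 + q}\right) = - \frac{5}{3} + \frac{t}{16 + q}$)
$\left(P{\left(7 \right)} + Y{\left(-4,-2 \right)}\right)^{2} = \left(\frac{1}{4} \cdot 7 + \frac{-80 - -20 + 3 \left(-2\right)}{3 \left(16 - 4\right)}\right)^{2} = \left(\frac{7}{4} + \frac{-80 + 20 - 6}{3 \cdot 12}\right)^{2} = \left(\frac{7}{4} + \frac{1}{3} \cdot \frac{1}{12} \left(-66\right)\right)^{2} = \left(\frac{7}{4} - \frac{11}{6}\right)^{2} = \left(- \frac{1}{12}\right)^{2} = \frac{1}{144}$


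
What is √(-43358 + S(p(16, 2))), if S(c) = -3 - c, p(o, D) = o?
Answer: I*√43377 ≈ 208.27*I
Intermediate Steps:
√(-43358 + S(p(16, 2))) = √(-43358 + (-3 - 1*16)) = √(-43358 + (-3 - 16)) = √(-43358 - 19) = √(-43377) = I*√43377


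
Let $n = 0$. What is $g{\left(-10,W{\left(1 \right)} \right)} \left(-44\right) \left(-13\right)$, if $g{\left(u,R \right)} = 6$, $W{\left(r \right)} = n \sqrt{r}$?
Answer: $3432$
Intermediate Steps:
$W{\left(r \right)} = 0$ ($W{\left(r \right)} = 0 \sqrt{r} = 0$)
$g{\left(-10,W{\left(1 \right)} \right)} \left(-44\right) \left(-13\right) = 6 \left(-44\right) \left(-13\right) = \left(-264\right) \left(-13\right) = 3432$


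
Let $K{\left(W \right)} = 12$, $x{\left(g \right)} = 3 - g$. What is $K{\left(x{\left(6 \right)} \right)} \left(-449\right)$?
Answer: $-5388$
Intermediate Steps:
$K{\left(x{\left(6 \right)} \right)} \left(-449\right) = 12 \left(-449\right) = -5388$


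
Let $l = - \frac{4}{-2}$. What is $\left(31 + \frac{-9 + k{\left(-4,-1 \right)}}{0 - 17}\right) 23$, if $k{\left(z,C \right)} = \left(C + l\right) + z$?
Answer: $\frac{12397}{17} \approx 729.24$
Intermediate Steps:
$l = 2$ ($l = \left(-4\right) \left(- \frac{1}{2}\right) = 2$)
$k{\left(z,C \right)} = 2 + C + z$ ($k{\left(z,C \right)} = \left(C + 2\right) + z = \left(2 + C\right) + z = 2 + C + z$)
$\left(31 + \frac{-9 + k{\left(-4,-1 \right)}}{0 - 17}\right) 23 = \left(31 + \frac{-9 - 3}{0 - 17}\right) 23 = \left(31 - \frac{12}{-17}\right) 23 = \left(31 - - \frac{12}{17}\right) 23 = \left(31 + \frac{12}{17}\right) 23 = \frac{539}{17} \cdot 23 = \frac{12397}{17}$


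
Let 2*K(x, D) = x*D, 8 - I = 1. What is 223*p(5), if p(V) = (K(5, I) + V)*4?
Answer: 20070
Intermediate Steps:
I = 7 (I = 8 - 1*1 = 8 - 1 = 7)
K(x, D) = D*x/2 (K(x, D) = (x*D)/2 = (D*x)/2 = D*x/2)
p(V) = 70 + 4*V (p(V) = ((½)*7*5 + V)*4 = (35/2 + V)*4 = 70 + 4*V)
223*p(5) = 223*(70 + 4*5) = 223*(70 + 20) = 223*90 = 20070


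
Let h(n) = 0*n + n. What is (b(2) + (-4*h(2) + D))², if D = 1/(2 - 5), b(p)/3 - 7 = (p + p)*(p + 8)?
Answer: 158404/9 ≈ 17600.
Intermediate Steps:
b(p) = 21 + 6*p*(8 + p) (b(p) = 21 + 3*((p + p)*(p + 8)) = 21 + 3*((2*p)*(8 + p)) = 21 + 3*(2*p*(8 + p)) = 21 + 6*p*(8 + p))
D = -⅓ (D = 1/(-3) = -⅓ ≈ -0.33333)
h(n) = n (h(n) = 0 + n = n)
(b(2) + (-4*h(2) + D))² = ((21 + 6*2² + 48*2) + (-4*2 - ⅓))² = ((21 + 6*4 + 96) + (-8 - ⅓))² = ((21 + 24 + 96) - 25/3)² = (141 - 25/3)² = (398/3)² = 158404/9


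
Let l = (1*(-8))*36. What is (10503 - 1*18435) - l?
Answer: -7644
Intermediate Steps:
l = -288 (l = -8*36 = -288)
(10503 - 1*18435) - l = (10503 - 1*18435) - 1*(-288) = (10503 - 18435) + 288 = -7932 + 288 = -7644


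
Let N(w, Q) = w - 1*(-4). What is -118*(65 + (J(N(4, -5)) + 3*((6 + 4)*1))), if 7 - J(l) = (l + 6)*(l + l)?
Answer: 14396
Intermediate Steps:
N(w, Q) = 4 + w (N(w, Q) = w + 4 = 4 + w)
J(l) = 7 - 2*l*(6 + l) (J(l) = 7 - (l + 6)*(l + l) = 7 - (6 + l)*2*l = 7 - 2*l*(6 + l))
-118*(65 + (J(N(4, -5)) + 3*((6 + 4)*1))) = -118*(65 + ((7 - 12*(4 + 4) - 2*(4 + 4)²) + 3*((6 + 4)*1))) = -118*(65 + ((7 - 12*8 - 2*8²) + 3*(10*1))) = -118*(65 + ((7 - 96 - 2*64) + 3*10)) = -118*(65 + ((7 - 96 - 128) + 30)) = -118*(65 + (-217 + 30)) = -118*(65 - 187) = -118*(-122) = 14396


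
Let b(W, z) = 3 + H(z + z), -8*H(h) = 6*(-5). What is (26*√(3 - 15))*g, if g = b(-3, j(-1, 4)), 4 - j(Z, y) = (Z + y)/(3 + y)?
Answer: 351*I*√3 ≈ 607.95*I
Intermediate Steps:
H(h) = 15/4 (H(h) = -3*(-5)/4 = -⅛*(-30) = 15/4)
j(Z, y) = 4 - (Z + y)/(3 + y)
b(W, z) = 27/4 (b(W, z) = 3 + 15/4 = 27/4)
g = 27/4 ≈ 6.7500
(26*√(3 - 15))*g = (26*√(3 - 15))*(27/4) = (26*√(-12))*(27/4) = (26*(2*I*√3))*(27/4) = (52*I*√3)*(27/4) = 351*I*√3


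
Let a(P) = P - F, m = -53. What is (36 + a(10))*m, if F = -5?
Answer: -2703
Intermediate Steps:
a(P) = 5 + P (a(P) = P - 1*(-5) = P + 5 = 5 + P)
(36 + a(10))*m = (36 + (5 + 10))*(-53) = (36 + 15)*(-53) = 51*(-53) = -2703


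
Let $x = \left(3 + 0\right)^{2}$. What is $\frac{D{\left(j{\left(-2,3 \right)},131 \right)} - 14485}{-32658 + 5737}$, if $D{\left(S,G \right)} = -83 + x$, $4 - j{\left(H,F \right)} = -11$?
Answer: $\frac{14559}{26921} \approx 0.5408$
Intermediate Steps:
$x = 9$ ($x = 3^{2} = 9$)
$j{\left(H,F \right)} = 15$ ($j{\left(H,F \right)} = 4 - -11 = 4 + 11 = 15$)
$D{\left(S,G \right)} = -74$ ($D{\left(S,G \right)} = -83 + 9 = -74$)
$\frac{D{\left(j{\left(-2,3 \right)},131 \right)} - 14485}{-32658 + 5737} = \frac{-74 - 14485}{-32658 + 5737} = - \frac{14559}{-26921} = \left(-14559\right) \left(- \frac{1}{26921}\right) = \frac{14559}{26921}$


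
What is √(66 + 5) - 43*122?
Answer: -5246 + √71 ≈ -5237.6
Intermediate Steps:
√(66 + 5) - 43*122 = √71 - 5246 = -5246 + √71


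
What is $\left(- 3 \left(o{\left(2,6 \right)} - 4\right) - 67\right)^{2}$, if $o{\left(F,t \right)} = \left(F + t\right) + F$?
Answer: $7225$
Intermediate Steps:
$o{\left(F,t \right)} = t + 2 F$
$\left(- 3 \left(o{\left(2,6 \right)} - 4\right) - 67\right)^{2} = \left(- 3 \left(\left(6 + 2 \cdot 2\right) - 4\right) - 67\right)^{2} = \left(- 3 \left(\left(6 + 4\right) - 4\right) - 67\right)^{2} = \left(- 3 \left(10 - 4\right) - 67\right)^{2} = \left(\left(-3\right) 6 - 67\right)^{2} = \left(-18 - 67\right)^{2} = \left(-85\right)^{2} = 7225$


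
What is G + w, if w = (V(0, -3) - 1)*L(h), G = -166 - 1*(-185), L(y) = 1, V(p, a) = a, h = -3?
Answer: 15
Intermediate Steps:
G = 19 (G = -166 + 185 = 19)
w = -4 (w = (-3 - 1)*1 = -4*1 = -4)
G + w = 19 - 4 = 15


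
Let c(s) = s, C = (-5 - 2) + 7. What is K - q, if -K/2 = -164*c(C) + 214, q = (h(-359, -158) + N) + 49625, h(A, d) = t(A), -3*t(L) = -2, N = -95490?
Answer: 136309/3 ≈ 45436.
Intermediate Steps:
t(L) = ⅔ (t(L) = -⅓*(-2) = ⅔)
C = 0 (C = -7 + 7 = 0)
h(A, d) = ⅔
q = -137593/3 (q = (⅔ - 95490) + 49625 = -286468/3 + 49625 = -137593/3 ≈ -45864.)
K = -428 (K = -2*(-164*0 + 214) = -2*(0 + 214) = -2*214 = -428)
K - q = -428 - 1*(-137593/3) = -428 + 137593/3 = 136309/3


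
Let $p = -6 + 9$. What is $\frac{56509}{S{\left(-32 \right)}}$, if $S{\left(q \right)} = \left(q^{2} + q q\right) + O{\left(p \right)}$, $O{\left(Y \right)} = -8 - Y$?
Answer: $\frac{56509}{2037} \approx 27.741$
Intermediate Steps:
$p = 3$
$S{\left(q \right)} = -11 + 2 q^{2}$ ($S{\left(q \right)} = \left(q^{2} + q q\right) - 11 = \left(q^{2} + q^{2}\right) - 11 = 2 q^{2} - 11 = -11 + 2 q^{2}$)
$\frac{56509}{S{\left(-32 \right)}} = \frac{56509}{-11 + 2 \left(-32\right)^{2}} = \frac{56509}{-11 + 2 \cdot 1024} = \frac{56509}{-11 + 2048} = \frac{56509}{2037}$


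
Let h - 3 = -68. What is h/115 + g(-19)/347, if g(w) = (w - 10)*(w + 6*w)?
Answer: 84200/7981 ≈ 10.550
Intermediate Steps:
g(w) = 7*w*(-10 + w) (g(w) = (-10 + w)*(7*w) = 7*w*(-10 + w))
h = -65 (h = 3 - 68 = -65)
h/115 + g(-19)/347 = -65/115 + (7*(-19)*(-10 - 19))/347 = -65*1/115 + (7*(-19)*(-29))*(1/347) = -13/23 + 3857*(1/347) = -13/23 + 3857/347 = 84200/7981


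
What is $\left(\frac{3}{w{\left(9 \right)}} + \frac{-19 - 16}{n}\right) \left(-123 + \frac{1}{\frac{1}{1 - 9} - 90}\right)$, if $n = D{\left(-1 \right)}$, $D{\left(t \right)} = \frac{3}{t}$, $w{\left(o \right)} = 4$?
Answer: $- \frac{13214959}{8652} \approx -1527.4$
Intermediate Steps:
$n = -3$ ($n = \frac{3}{-1} = 3 \left(-1\right) = -3$)
$\left(\frac{3}{w{\left(9 \right)}} + \frac{-19 - 16}{n}\right) \left(-123 + \frac{1}{\frac{1}{1 - 9} - 90}\right) = \left(\frac{3}{4} + \frac{-19 - 16}{-3}\right) \left(-123 + \frac{1}{\frac{1}{1 - 9} - 90}\right) = \left(3 \cdot \frac{1}{4} - - \frac{35}{3}\right) \left(-123 + \frac{1}{\frac{1}{-8} - 90}\right) = \left(\frac{3}{4} + \frac{35}{3}\right) \left(-123 + \frac{1}{- \frac{1}{8} - 90}\right) = \frac{149 \left(-123 + \frac{1}{- \frac{721}{8}}\right)}{12} = \frac{149 \left(-123 - \frac{8}{721}\right)}{12} = \frac{149}{12} \left(- \frac{88691}{721}\right) = - \frac{13214959}{8652}$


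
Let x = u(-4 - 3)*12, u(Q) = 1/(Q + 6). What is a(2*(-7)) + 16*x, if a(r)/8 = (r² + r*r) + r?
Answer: 2832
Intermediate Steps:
a(r) = 8*r + 16*r² (a(r) = 8*((r² + r*r) + r) = 8*((r² + r²) + r) = 8*(2*r² + r) = 8*(r + 2*r²) = 8*r + 16*r²)
u(Q) = 1/(6 + Q)
x = -12 (x = 12/(6 + (-4 - 3)) = 12/(6 - 7) = 12/(-1) = -1*12 = -12)
a(2*(-7)) + 16*x = 8*(2*(-7))*(1 + 2*(2*(-7))) + 16*(-12) = 8*(-14)*(1 + 2*(-14)) - 192 = 8*(-14)*(1 - 28) - 192 = 8*(-14)*(-27) - 192 = 3024 - 192 = 2832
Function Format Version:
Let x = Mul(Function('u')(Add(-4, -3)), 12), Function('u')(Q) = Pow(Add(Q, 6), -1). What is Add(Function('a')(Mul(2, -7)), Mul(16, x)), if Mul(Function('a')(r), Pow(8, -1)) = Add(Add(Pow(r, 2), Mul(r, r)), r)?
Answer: 2832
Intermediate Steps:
Function('a')(r) = Add(Mul(8, r), Mul(16, Pow(r, 2))) (Function('a')(r) = Mul(8, Add(Add(Pow(r, 2), Mul(r, r)), r)) = Mul(8, Add(Add(Pow(r, 2), Pow(r, 2)), r)) = Mul(8, Add(Mul(2, Pow(r, 2)), r)) = Mul(8, Add(r, Mul(2, Pow(r, 2)))) = Add(Mul(8, r), Mul(16, Pow(r, 2))))
Function('u')(Q) = Pow(Add(6, Q), -1)
x = -12 (x = Mul(Pow(Add(6, Add(-4, -3)), -1), 12) = Mul(Pow(Add(6, -7), -1), 12) = Mul(Pow(-1, -1), 12) = Mul(-1, 12) = -12)
Add(Function('a')(Mul(2, -7)), Mul(16, x)) = Add(Mul(8, Mul(2, -7), Add(1, Mul(2, Mul(2, -7)))), Mul(16, -12)) = Add(Mul(8, -14, Add(1, Mul(2, -14))), -192) = Add(Mul(8, -14, Add(1, -28)), -192) = Add(Mul(8, -14, -27), -192) = Add(3024, -192) = 2832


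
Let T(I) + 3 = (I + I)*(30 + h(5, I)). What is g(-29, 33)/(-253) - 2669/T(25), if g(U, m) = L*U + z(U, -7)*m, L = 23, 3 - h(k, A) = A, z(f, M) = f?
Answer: -30529/100441 ≈ -0.30395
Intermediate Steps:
h(k, A) = 3 - A
g(U, m) = 23*U + U*m
T(I) = -3 + 2*I*(33 - I) (T(I) = -3 + (I + I)*(30 + (3 - I)) = -3 + (2*I)*(33 - I) = -3 + 2*I*(33 - I))
g(-29, 33)/(-253) - 2669/T(25) = -29*(23 + 33)/(-253) - 2669/(-3 - 2*25**2 + 66*25) = -29*56*(-1/253) - 2669/(-3 - 2*625 + 1650) = -1624*(-1/253) - 2669/(-3 - 1250 + 1650) = 1624/253 - 2669/397 = -30529/100441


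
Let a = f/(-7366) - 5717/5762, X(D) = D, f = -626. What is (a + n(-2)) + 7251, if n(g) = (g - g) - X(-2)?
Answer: 153899895633/21221446 ≈ 7252.1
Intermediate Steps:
n(g) = 2 (n(g) = (g - g) - 1*(-2) = 0 + 2 = 2)
a = -19252205/21221446 (a = -626/(-7366) - 5717/5762 = -626*(-1/7366) - 5717*1/5762 = 313/3683 - 5717/5762 = -19252205/21221446 ≈ -0.90721)
(a + n(-2)) + 7251 = (-19252205/21221446 + 2) + 7251 = 23190687/21221446 + 7251 = 153899895633/21221446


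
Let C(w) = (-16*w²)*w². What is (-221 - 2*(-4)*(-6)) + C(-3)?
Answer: -1565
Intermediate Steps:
C(w) = -16*w⁴
(-221 - 2*(-4)*(-6)) + C(-3) = (-221 - 2*(-4)*(-6)) - 16*(-3)⁴ = (-221 + 8*(-6)) - 16*81 = (-221 - 48) - 1296 = -269 - 1296 = -1565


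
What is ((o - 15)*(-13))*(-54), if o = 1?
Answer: -9828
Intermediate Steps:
((o - 15)*(-13))*(-54) = ((1 - 15)*(-13))*(-54) = -14*(-13)*(-54) = 182*(-54) = -9828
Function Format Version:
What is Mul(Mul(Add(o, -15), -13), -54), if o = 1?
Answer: -9828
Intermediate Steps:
Mul(Mul(Add(o, -15), -13), -54) = Mul(Mul(Add(1, -15), -13), -54) = Mul(Mul(-14, -13), -54) = Mul(182, -54) = -9828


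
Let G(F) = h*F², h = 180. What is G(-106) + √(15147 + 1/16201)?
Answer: 2022480 + 2*√993917368537/16201 ≈ 2.0226e+6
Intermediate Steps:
G(F) = 180*F²
G(-106) + √(15147 + 1/16201) = 180*(-106)² + √(15147 + 1/16201) = 180*11236 + √(15147 + 1/16201) = 2022480 + √(245396548/16201) = 2022480 + 2*√993917368537/16201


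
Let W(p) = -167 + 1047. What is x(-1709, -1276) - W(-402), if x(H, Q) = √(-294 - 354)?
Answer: -880 + 18*I*√2 ≈ -880.0 + 25.456*I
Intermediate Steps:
x(H, Q) = 18*I*√2 (x(H, Q) = √(-648) = 18*I*√2)
W(p) = 880
x(-1709, -1276) - W(-402) = 18*I*√2 - 1*880 = 18*I*√2 - 880 = -880 + 18*I*√2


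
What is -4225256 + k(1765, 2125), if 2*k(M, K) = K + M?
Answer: -4223311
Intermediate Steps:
k(M, K) = K/2 + M/2 (k(M, K) = (K + M)/2 = K/2 + M/2)
-4225256 + k(1765, 2125) = -4225256 + ((½)*2125 + (½)*1765) = -4225256 + (2125/2 + 1765/2) = -4225256 + 1945 = -4223311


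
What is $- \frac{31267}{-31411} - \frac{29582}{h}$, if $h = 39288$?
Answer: $\frac{149608847}{617037684} \approx 0.24246$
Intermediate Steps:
$- \frac{31267}{-31411} - \frac{29582}{h} = - \frac{31267}{-31411} - \frac{29582}{39288} = \left(-31267\right) \left(- \frac{1}{31411}\right) - \frac{14791}{19644} = \frac{31267}{31411} - \frac{14791}{19644} = \frac{149608847}{617037684}$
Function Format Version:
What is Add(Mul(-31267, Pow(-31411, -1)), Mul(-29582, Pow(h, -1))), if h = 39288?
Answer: Rational(149608847, 617037684) ≈ 0.24246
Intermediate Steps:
Add(Mul(-31267, Pow(-31411, -1)), Mul(-29582, Pow(h, -1))) = Add(Mul(-31267, Pow(-31411, -1)), Mul(-29582, Pow(39288, -1))) = Add(Mul(-31267, Rational(-1, 31411)), Mul(-29582, Rational(1, 39288))) = Add(Rational(31267, 31411), Rational(-14791, 19644)) = Rational(149608847, 617037684)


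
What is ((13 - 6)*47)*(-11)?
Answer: -3619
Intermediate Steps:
((13 - 6)*47)*(-11) = (7*47)*(-11) = 329*(-11) = -3619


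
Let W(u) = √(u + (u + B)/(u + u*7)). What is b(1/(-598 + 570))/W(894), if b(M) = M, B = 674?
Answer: -√44668263/5596024 ≈ -0.0011943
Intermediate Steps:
W(u) = √(u + (674 + u)/(8*u)) (W(u) = √(u + (u + 674)/(u + u*7)) = √(u + (674 + u)/(u + 7*u)) = √(u + (674 + u)/((8*u))) = √(u + (674 + u)*(1/(8*u))) = √(u + (674 + u)/(8*u)))
b(1/(-598 + 570))/W(894) = 1/((-598 + 570)*((√(2 + 16*894 + 1348/894)/4))) = 1/((-28)*((√(2 + 14304 + 1348*(1/894))/4))) = -4/√(2 + 14304 + 674/447)/28 = -√44668263/199858/28 = -√44668263/5596024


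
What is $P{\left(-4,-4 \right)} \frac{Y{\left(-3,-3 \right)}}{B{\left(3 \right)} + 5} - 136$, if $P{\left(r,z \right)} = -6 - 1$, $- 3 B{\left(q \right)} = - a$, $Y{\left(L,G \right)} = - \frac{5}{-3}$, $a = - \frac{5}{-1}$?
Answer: $- \frac{551}{4} \approx -137.75$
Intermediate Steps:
$a = 5$ ($a = \left(-5\right) \left(-1\right) = 5$)
$Y{\left(L,G \right)} = \frac{5}{3}$ ($Y{\left(L,G \right)} = \left(-5\right) \left(- \frac{1}{3}\right) = \frac{5}{3}$)
$B{\left(q \right)} = \frac{5}{3}$ ($B{\left(q \right)} = - \frac{\left(-1\right) 5}{3} = \left(- \frac{1}{3}\right) \left(-5\right) = \frac{5}{3}$)
$P{\left(r,z \right)} = -7$ ($P{\left(r,z \right)} = -6 - 1 = -7$)
$P{\left(-4,-4 \right)} \frac{Y{\left(-3,-3 \right)}}{B{\left(3 \right)} + 5} - 136 = - 7 \frac{1}{\frac{5}{3} + 5} \cdot \frac{5}{3} - 136 = - 7 \frac{1}{\frac{20}{3}} \cdot \frac{5}{3} - 136 = - 7 \cdot \frac{3}{20} \cdot \frac{5}{3} - 136 = \left(-7\right) \frac{1}{4} - 136 = - \frac{7}{4} - 136 = - \frac{551}{4}$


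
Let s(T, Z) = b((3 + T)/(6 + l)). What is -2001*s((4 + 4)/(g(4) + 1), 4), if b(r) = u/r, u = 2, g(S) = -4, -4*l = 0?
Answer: -72036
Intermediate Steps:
l = 0 (l = -¼*0 = 0)
b(r) = 2/r
s(T, Z) = 2/(½ + T/6) (s(T, Z) = 2/(((3 + T)/(6 + 0))) = 2/(((3 + T)/6)) = 2/(((3 + T)*(⅙))) = 2/(½ + T/6))
-2001*s((4 + 4)/(g(4) + 1), 4) = -24012/(3 + (4 + 4)/(-4 + 1)) = -24012/(3 + 8/(-3)) = -24012/(3 + 8*(-⅓)) = -24012/(3 - 8/3) = -24012/⅓ = -24012*3 = -2001*36 = -72036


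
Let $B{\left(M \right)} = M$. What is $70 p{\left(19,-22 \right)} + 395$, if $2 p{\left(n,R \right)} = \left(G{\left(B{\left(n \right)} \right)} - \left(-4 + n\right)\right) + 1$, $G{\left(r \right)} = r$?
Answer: $570$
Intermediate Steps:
$p{\left(n,R \right)} = \frac{5}{2}$ ($p{\left(n,R \right)} = \frac{\left(n - \left(-4 + n\right)\right) + 1}{2} = \frac{4 + 1}{2} = \frac{1}{2} \cdot 5 = \frac{5}{2}$)
$70 p{\left(19,-22 \right)} + 395 = 70 \cdot \frac{5}{2} + 395 = 175 + 395 = 570$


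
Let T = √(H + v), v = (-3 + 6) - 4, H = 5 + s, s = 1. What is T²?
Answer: 5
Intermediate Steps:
H = 6 (H = 5 + 1 = 6)
v = -1 (v = 3 - 4 = -1)
T = √5 (T = √(6 - 1) = √5 ≈ 2.2361)
T² = (√5)² = 5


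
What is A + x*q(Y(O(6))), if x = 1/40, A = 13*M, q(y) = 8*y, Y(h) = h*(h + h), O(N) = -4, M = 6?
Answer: 422/5 ≈ 84.400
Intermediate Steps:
Y(h) = 2*h² (Y(h) = h*(2*h) = 2*h²)
A = 78 (A = 13*6 = 78)
x = 1/40 ≈ 0.025000
A + x*q(Y(O(6))) = 78 + (8*(2*(-4)²))/40 = 78 + (8*(2*16))/40 = 78 + (8*32)/40 = 78 + (1/40)*256 = 78 + 32/5 = 422/5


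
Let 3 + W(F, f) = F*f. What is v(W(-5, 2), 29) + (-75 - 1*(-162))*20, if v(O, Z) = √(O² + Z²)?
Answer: 1740 + √1010 ≈ 1771.8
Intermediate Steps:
W(F, f) = -3 + F*f
v(W(-5, 2), 29) + (-75 - 1*(-162))*20 = √((-3 - 5*2)² + 29²) + (-75 - 1*(-162))*20 = √((-3 - 10)² + 841) + (-75 + 162)*20 = √((-13)² + 841) + 87*20 = √(169 + 841) + 1740 = √1010 + 1740 = 1740 + √1010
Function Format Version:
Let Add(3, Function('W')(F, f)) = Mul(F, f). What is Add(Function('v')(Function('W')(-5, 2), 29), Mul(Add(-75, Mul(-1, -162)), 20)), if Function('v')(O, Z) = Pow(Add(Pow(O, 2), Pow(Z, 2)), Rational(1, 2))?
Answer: Add(1740, Pow(1010, Rational(1, 2))) ≈ 1771.8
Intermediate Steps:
Function('W')(F, f) = Add(-3, Mul(F, f))
Add(Function('v')(Function('W')(-5, 2), 29), Mul(Add(-75, Mul(-1, -162)), 20)) = Add(Pow(Add(Pow(Add(-3, Mul(-5, 2)), 2), Pow(29, 2)), Rational(1, 2)), Mul(Add(-75, Mul(-1, -162)), 20)) = Add(Pow(Add(Pow(Add(-3, -10), 2), 841), Rational(1, 2)), Mul(Add(-75, 162), 20)) = Add(Pow(Add(Pow(-13, 2), 841), Rational(1, 2)), Mul(87, 20)) = Add(Pow(Add(169, 841), Rational(1, 2)), 1740) = Add(Pow(1010, Rational(1, 2)), 1740) = Add(1740, Pow(1010, Rational(1, 2)))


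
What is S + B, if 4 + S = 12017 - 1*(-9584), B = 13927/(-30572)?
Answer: 660249557/30572 ≈ 21597.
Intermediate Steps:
B = -13927/30572 (B = 13927*(-1/30572) = -13927/30572 ≈ -0.45555)
S = 21597 (S = -4 + (12017 - 1*(-9584)) = -4 + (12017 + 9584) = -4 + 21601 = 21597)
S + B = 21597 - 13927/30572 = 660249557/30572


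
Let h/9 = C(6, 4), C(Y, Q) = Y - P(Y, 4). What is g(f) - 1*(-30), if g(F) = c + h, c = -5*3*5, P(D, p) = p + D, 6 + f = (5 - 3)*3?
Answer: -81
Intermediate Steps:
f = 0 (f = -6 + (5 - 3)*3 = -6 + 2*3 = -6 + 6 = 0)
P(D, p) = D + p
C(Y, Q) = -4 (C(Y, Q) = Y - (Y + 4) = Y - (4 + Y) = Y + (-4 - Y) = -4)
h = -36 (h = 9*(-4) = -36)
c = -75 (c = -15*5 = -75)
g(F) = -111 (g(F) = -75 - 36 = -111)
g(f) - 1*(-30) = -111 - 1*(-30) = -111 + 30 = -81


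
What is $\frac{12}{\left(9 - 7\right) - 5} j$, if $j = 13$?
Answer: $-52$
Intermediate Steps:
$\frac{12}{\left(9 - 7\right) - 5} j = \frac{12}{\left(9 - 7\right) - 5} \cdot 13 = \frac{12}{2 - 5} \cdot 13 = \frac{12}{-3} \cdot 13 = 12 \left(- \frac{1}{3}\right) 13 = \left(-4\right) 13 = -52$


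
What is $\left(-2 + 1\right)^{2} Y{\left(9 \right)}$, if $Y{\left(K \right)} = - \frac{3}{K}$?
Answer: $- \frac{1}{3} \approx -0.33333$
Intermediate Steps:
$\left(-2 + 1\right)^{2} Y{\left(9 \right)} = \left(-2 + 1\right)^{2} \left(- \frac{3}{9}\right) = \left(-1\right)^{2} \left(\left(-3\right) \frac{1}{9}\right) = 1 \left(- \frac{1}{3}\right) = - \frac{1}{3}$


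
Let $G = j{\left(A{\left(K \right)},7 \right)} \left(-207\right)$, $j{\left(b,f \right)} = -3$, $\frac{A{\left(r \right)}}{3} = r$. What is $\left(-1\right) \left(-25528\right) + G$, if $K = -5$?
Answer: $26149$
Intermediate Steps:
$A{\left(r \right)} = 3 r$
$G = 621$ ($G = \left(-3\right) \left(-207\right) = 621$)
$\left(-1\right) \left(-25528\right) + G = \left(-1\right) \left(-25528\right) + 621 = 25528 + 621 = 26149$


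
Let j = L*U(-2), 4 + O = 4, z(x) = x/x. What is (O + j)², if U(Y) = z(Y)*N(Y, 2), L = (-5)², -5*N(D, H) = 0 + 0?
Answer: 0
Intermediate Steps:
N(D, H) = 0 (N(D, H) = -(0 + 0)/5 = -⅕*0 = 0)
L = 25
z(x) = 1
O = 0 (O = -4 + 4 = 0)
U(Y) = 0 (U(Y) = 1*0 = 0)
j = 0 (j = 25*0 = 0)
(O + j)² = (0 + 0)² = 0² = 0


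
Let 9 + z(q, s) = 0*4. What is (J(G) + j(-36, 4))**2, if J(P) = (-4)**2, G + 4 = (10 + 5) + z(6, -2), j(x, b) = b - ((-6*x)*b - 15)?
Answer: 687241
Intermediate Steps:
j(x, b) = 15 + b + 6*b*x (j(x, b) = b - (-6*b*x - 15) = b - (-15 - 6*b*x) = b + (15 + 6*b*x) = 15 + b + 6*b*x)
z(q, s) = -9 (z(q, s) = -9 + 0*4 = -9 + 0 = -9)
G = 2 (G = -4 + ((10 + 5) - 9) = -4 + (15 - 9) = -4 + 6 = 2)
J(P) = 16
(J(G) + j(-36, 4))**2 = (16 + (15 + 4 + 6*4*(-36)))**2 = (16 + (15 + 4 - 864))**2 = (16 - 845)**2 = (-829)**2 = 687241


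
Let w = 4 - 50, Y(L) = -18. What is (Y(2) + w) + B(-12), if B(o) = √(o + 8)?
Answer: -64 + 2*I ≈ -64.0 + 2.0*I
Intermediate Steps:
B(o) = √(8 + o)
w = -46
(Y(2) + w) + B(-12) = (-18 - 46) + √(8 - 12) = -64 + √(-4) = -64 + 2*I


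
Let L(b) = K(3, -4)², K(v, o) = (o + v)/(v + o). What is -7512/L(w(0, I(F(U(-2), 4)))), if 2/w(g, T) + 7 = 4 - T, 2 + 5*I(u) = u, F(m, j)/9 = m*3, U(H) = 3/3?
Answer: -7512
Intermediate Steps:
U(H) = 1 (U(H) = 3*(⅓) = 1)
F(m, j) = 27*m (F(m, j) = 9*(m*3) = 9*(3*m) = 27*m)
I(u) = -⅖ + u/5
K(v, o) = 1 (K(v, o) = (o + v)/(o + v) = 1)
w(g, T) = 2/(-3 - T) (w(g, T) = 2/(-7 + (4 - T)) = 2/(-3 - T))
L(b) = 1 (L(b) = 1² = 1)
-7512/L(w(0, I(F(U(-2), 4)))) = -7512/1 = -7512*1 = -7512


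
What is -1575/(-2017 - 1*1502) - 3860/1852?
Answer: -296290/181033 ≈ -1.6367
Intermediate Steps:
-1575/(-2017 - 1*1502) - 3860/1852 = -1575/(-2017 - 1502) - 3860*1/1852 = -1575/(-3519) - 965/463 = -1575*(-1/3519) - 965/463 = 175/391 - 965/463 = -296290/181033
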